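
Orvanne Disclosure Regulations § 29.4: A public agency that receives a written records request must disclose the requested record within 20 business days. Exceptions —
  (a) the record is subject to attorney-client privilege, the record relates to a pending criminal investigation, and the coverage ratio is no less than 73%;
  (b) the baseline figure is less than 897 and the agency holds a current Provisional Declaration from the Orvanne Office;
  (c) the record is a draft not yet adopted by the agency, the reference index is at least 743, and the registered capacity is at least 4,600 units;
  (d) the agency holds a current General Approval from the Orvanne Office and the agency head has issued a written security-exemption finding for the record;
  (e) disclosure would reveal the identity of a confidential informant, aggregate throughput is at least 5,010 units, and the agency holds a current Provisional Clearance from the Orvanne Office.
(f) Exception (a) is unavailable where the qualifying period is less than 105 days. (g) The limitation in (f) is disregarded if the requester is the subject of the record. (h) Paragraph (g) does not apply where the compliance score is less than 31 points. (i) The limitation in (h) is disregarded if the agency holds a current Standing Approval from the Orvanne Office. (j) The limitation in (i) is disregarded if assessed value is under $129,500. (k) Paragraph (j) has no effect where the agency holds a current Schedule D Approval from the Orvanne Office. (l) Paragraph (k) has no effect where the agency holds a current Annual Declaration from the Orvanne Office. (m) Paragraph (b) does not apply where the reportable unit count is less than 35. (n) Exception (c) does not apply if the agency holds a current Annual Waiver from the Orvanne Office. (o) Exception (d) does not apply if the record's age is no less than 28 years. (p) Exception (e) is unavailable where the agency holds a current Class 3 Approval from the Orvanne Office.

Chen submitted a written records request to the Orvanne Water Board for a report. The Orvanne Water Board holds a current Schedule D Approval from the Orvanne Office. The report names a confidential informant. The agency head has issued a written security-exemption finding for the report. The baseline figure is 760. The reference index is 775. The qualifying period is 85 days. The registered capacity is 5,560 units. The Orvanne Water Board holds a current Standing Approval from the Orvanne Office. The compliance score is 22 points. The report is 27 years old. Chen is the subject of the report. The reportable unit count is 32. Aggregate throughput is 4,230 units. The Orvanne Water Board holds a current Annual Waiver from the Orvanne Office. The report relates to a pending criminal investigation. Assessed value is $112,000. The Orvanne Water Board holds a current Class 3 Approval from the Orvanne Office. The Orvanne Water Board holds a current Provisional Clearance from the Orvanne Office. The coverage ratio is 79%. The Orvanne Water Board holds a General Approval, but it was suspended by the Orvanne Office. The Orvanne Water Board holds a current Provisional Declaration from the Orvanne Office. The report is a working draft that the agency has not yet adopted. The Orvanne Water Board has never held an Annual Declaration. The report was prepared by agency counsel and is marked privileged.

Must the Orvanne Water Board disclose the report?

No — exception (a) applies; the Orvanne Water Board is not required to disclose the report.

Exception (a): the report is privileged; the report relates to a pending investigation; the coverage ratio is 79%, meeting the 73% threshold — every condition holds. Considering the limiting provisions: (f) would limit (a) — the qualifying period is 85 days, less than the 105 days limit — but (g) sets (f) aside: (g) applies — Chen is the subject of the report. (h) would limit (g) — the compliance score is 22 points, less than the 31 points limit — but (i) sets (h) aside: (i) operates against (h): a current Standing Approval is held. (j) is engaged (assessed value is $112,000, under the $129,500 limit), but is itself disapplied by (k): (k) operates against (j): a current Schedule D Approval is held. (l) is inapplicable (there is no Annual Declaration in force), so (k) stands. (a) remains available.
Exception (b)'s conditions are all satisfied: the baseline figure is 760, less than the 897 limit; a current Provisional Declaration is held. But applying paragraph (m): (m) operates against (b): the reportable unit count is 32, less than the 35 limit. (b) is therefore removed.
Exception (c) is satisfied on its face — the report is an unadopted draft; the reference index is 775, meeting the 743 threshold; the registered capacity is 5,560 units, meeting the 4,600 units threshold. Turning to paragraph (n): (n) is engaged — a current Annual Waiver is held. (c) is therefore removed.
Exception (d) requires that the agency holds a current General Approval from the Orvanne Office; but no current General Approval is held, so (d) is unavailable.
Exception (e) requires that aggregate throughput is at least 5,010 units; but aggregate throughput is 4,230 units, short of 5,010 units, so (e) is unavailable.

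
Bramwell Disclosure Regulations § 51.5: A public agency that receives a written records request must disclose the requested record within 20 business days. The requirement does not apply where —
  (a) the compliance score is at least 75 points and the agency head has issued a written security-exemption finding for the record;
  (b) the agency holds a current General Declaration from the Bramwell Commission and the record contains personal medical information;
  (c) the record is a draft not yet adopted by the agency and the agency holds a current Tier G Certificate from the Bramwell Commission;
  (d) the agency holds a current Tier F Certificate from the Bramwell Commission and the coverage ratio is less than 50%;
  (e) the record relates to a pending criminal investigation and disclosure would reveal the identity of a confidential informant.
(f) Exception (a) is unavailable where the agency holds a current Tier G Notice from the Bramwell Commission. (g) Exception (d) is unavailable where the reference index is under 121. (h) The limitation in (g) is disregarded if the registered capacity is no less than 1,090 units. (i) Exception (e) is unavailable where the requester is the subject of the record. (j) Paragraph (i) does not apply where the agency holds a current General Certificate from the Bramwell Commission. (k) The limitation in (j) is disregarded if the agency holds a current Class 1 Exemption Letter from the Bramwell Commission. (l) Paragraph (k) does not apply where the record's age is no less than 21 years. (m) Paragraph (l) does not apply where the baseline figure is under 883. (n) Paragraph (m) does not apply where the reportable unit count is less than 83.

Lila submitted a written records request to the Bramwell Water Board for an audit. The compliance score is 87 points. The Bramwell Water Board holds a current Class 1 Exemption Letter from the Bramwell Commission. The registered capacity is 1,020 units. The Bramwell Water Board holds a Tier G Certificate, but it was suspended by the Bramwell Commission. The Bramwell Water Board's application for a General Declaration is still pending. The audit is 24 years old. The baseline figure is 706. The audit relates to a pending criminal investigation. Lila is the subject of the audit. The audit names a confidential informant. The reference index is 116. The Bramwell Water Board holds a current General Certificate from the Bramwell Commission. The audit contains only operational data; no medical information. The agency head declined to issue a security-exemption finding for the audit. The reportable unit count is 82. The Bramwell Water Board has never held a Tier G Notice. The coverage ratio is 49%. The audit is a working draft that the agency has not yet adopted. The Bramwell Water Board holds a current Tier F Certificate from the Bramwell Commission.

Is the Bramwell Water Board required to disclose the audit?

Exception (a) does not apply: the agency head declined to issue a security-exemption finding.
Exception (b) requires that the agency holds a current General Declaration from the Bramwell Commission; but no current General Declaration is held, so (b) is unavailable.
Exception (c) does not apply: there is no Tier G Certificate in force.
Exception (d) is satisfied on its face — a current Tier F Certificate is held; the coverage ratio is 49%, less than the 50% limit. Turning to paragraphs (g)–(h): (g) operates against (d): the reference index is 116, under the 121 limit. (h) is not engaged (the registered capacity is 1,020 units, short of 1,090 units), so (g) stands. (d) is therefore removed.
Exception (e)'s conditions are all satisfied: the audit relates to a pending investigation; the audit names a confidential informant. As to paragraphs (i)–(n): (i) is engaged (Lila is the subject of the audit), but yields to (j): (j) operates against (i): a current General Certificate is held. (k) would limit (j) — a current Class 1 Exemption Letter is held — but (l) sets (k) aside: (l) applies — the record's age is 24 years, meeting the 21 years threshold. (m) would limit (l) — the baseline figure is 706, under the 883 limit — but (n) sets (m) aside: (n) operates against (m): the reportable unit count is 82, less than the 83 limit. So (e) applies.

No — exception (e) applies; the Bramwell Water Board is not required to disclose the audit.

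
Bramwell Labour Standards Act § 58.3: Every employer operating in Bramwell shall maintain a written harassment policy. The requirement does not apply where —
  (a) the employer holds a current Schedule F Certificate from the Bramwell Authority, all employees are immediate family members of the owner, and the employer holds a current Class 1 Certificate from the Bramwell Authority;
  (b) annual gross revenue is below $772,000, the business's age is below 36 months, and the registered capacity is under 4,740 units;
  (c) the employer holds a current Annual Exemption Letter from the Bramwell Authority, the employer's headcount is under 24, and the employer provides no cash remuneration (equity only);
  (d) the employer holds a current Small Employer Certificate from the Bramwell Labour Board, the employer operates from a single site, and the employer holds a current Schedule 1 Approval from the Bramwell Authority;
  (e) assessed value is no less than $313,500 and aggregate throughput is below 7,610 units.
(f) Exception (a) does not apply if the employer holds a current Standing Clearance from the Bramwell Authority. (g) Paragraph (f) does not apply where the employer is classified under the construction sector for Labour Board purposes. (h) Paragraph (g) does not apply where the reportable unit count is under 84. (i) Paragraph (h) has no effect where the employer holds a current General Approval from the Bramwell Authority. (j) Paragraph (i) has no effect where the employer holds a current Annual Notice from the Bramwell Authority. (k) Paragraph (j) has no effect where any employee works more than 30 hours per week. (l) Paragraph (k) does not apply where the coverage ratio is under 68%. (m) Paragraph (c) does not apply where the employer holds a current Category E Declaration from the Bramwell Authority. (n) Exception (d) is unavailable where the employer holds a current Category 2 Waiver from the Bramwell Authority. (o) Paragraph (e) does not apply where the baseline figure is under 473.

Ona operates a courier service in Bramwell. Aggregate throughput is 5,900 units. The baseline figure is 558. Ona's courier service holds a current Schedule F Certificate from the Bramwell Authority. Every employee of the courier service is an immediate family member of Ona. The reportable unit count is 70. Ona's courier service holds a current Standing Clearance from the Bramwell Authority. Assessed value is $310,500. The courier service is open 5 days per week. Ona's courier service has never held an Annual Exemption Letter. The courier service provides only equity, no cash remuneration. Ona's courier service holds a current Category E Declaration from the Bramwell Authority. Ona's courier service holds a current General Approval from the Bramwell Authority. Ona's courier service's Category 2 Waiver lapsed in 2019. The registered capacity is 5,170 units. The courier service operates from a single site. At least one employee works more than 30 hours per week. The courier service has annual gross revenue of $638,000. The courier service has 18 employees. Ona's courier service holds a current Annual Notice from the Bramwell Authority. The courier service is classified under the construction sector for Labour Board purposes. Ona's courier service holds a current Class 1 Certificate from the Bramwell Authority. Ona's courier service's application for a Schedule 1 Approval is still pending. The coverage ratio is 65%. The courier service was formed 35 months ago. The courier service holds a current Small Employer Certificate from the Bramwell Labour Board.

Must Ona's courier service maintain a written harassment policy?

Exception (a) is satisfied on its face — a current Schedule F Certificate is held; every employee is an immediate family member; a current Class 1 Certificate is held. However, paragraphs (f)–(l) must be considered: (f) operates against (a): a current Standing Clearance is held. (g) would limit (f) — the courier service is classified under the construction sector — but (h) sets (g) aside: (h) is engaged — the reportable unit count is 70, under the 84 limit. (i) would limit (h) — a current General Approval is held — but (j) sets (i) aside: (j) is engaged — a current Annual Notice is held. (k) is engaged (at least one employee exceeds 30 hours/week), but is set aside by (l): (l) operates against (k): the coverage ratio is 65%, under the 68% limit. (a) is therefore removed.
Exception (b) fails — the registered capacity is 5,170 units, not under 4,740 units.
Exception (c) does not apply: the Annual Exemption Letter is not current.
Exception (d) does not apply: the Schedule 1 Approval is not current.
Exception (e) requires that assessed value is no less than $313,500; but assessed value is $310,500, short of $313,500, so (e) is unavailable.
No exception displaces § 58.3.

Yes — Ona's courier service must maintain a written harassment policy.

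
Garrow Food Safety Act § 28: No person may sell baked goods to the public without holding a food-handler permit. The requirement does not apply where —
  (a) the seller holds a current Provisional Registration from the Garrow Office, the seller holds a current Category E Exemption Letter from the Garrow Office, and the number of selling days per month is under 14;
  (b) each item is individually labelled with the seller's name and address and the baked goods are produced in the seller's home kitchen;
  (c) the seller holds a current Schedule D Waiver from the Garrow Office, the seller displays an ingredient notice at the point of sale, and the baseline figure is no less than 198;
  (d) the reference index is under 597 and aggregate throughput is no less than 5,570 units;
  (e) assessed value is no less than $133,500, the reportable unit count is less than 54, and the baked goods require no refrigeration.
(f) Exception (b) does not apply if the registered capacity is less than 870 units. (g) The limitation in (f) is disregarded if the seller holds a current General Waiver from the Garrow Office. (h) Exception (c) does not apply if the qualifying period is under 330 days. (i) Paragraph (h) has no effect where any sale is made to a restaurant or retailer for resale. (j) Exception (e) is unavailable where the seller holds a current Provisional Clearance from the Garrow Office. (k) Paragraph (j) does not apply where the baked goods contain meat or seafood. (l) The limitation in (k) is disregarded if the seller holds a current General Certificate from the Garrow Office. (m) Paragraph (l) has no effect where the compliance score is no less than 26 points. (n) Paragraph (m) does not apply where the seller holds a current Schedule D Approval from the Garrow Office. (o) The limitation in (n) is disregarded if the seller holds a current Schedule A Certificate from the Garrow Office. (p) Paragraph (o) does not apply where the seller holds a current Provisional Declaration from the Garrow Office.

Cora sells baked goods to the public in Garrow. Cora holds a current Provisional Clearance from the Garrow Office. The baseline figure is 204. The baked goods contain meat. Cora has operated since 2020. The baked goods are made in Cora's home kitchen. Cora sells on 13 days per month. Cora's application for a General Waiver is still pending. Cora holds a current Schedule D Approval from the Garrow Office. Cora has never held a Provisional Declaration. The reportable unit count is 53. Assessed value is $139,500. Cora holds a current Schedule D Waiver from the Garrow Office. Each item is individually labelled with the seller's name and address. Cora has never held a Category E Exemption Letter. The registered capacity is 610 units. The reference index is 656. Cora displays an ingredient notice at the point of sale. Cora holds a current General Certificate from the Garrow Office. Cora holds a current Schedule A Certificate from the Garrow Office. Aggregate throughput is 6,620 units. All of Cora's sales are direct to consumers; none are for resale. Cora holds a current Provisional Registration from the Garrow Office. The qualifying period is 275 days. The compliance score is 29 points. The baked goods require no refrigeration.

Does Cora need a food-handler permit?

No — exception (e) applies; Cora is not required to hold a food-handler permit.

Exception (a) fails — the Category E Exemption Letter is not current.
Exception (b) is satisfied on its face — items are individually labelled; the baked goods are home-kitchen produced. But: (f) applies — the registered capacity is 610 units, less than the 870 units limit. (g), which would lift (f), is not engaged — there is no General Waiver in force. (b) is therefore removed.
Exception (c): a current Schedule D Waiver is held; an ingredient notice is displayed; the baseline figure is 204, meeting the 198 threshold — every condition holds. Turning to paragraphs (h)–(i): (h) is engaged — the qualifying period is 275 days, under the 330 days limit. (i), which would lift (h), does not operate here — no sales are for resale. Exception (c) does not apply.
Exception (d) does not apply: the reference index is 656, not under 597.
All of (e)'s requirements are met (assessed value is $139,500, meeting the $133,500 threshold; the reportable unit count is 53, less than the 54 limit; the baked goods are shelf-stable). Under paragraphs (j)–(p): (j) is triggered (a current Provisional Clearance is held), but is itself disapplied by (k): (k) applies — the baked goods contain meat. (l) would limit (k) — a current General Certificate is held — but (m) sets (l) aside: (m) applies — the compliance score is 29 points, meeting the 26 points threshold. (n) is engaged (a current Schedule D Approval is held), but is itself disapplied by (o): (o) operates against (n): a current Schedule A Certificate is held. (p), which would lift (o), is not engaged — the Provisional Declaration is not current. So (e) applies.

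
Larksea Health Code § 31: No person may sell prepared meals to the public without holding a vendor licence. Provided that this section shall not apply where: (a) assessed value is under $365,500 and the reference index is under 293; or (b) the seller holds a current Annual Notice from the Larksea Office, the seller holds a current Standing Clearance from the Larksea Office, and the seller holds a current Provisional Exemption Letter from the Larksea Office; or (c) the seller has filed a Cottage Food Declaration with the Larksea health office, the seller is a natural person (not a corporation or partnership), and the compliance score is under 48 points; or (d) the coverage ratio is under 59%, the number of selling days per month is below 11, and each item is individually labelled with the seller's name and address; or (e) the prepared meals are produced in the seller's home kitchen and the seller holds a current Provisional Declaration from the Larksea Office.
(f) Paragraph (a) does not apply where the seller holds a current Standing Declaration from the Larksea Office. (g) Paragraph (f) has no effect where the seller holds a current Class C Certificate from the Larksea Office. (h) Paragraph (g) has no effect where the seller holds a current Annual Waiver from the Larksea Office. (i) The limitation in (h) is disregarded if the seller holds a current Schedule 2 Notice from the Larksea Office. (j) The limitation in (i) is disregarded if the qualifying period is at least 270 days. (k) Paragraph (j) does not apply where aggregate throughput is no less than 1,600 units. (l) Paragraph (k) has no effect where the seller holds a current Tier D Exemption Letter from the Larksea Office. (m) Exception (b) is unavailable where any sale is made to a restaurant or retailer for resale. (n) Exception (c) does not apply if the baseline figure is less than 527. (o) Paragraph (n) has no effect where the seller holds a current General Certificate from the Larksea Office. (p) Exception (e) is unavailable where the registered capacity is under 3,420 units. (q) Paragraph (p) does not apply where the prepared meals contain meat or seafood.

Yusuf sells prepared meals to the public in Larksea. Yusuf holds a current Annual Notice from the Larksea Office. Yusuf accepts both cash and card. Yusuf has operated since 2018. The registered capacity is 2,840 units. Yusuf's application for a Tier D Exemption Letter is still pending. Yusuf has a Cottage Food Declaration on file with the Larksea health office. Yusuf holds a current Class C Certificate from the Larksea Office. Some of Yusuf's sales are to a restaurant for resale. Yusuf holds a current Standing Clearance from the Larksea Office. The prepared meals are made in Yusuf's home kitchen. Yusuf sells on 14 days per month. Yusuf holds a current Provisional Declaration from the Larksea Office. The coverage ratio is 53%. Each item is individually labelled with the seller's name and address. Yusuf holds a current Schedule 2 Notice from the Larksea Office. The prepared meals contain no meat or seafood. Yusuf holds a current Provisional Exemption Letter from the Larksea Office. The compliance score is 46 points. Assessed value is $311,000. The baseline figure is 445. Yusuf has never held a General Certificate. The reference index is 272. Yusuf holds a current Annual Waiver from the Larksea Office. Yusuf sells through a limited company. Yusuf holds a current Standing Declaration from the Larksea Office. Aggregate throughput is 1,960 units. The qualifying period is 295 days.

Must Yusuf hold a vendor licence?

Exception (a)'s conditions are all satisfied: assessed value is $311,000, under the $365,500 limit; the reference index is 272, under the 293 limit. Under paragraphs (f)–(l): (f) would limit (a) — a current Standing Declaration is held — but (g) sets (f) aside: (g) operates against (f): a current Class C Certificate is held. (h) applies (a current Annual Waiver is held), but is overridden by (i): (i) is triggered — a current Schedule 2 Notice is held. (j) would limit (i) — the qualifying period is 295 days, meeting the 270 days threshold — but (k) sets (j) aside: (k) operates — aggregate throughput is 1,960 units, meeting the 1,600 units threshold. (l) is not engaged (the Tier D Exemption Letter is not current), so (k) stands. Exception (a) stands.
All of (b)'s requirements are met (a current Annual Notice is held; a current Standing Clearance is held; a current Provisional Exemption Letter is held). However, paragraph (m) must be considered: (m) is engaged — some sales are to a restaurant for resale. So (b) is unavailable.
Exception (c) requires that the seller is a natural person (not a corporation or partnership); but the seller operates through a limited company, so (c) is unavailable.
Exception (d) does not apply: the number of selling days per month is 14, not below 11.
Exception (e)'s conditions are all satisfied: the prepared meals are home-kitchen produced; a current Provisional Declaration is held. But: (p) operates against (e): the registered capacity is 2,840 units, under the 3,420 units limit. (q), which would lift (p), is not engaged — the prepared meals contain no meat or seafood. Exception (e) does not apply.

No — exception (a) applies; Yusuf is not required to hold a vendor licence.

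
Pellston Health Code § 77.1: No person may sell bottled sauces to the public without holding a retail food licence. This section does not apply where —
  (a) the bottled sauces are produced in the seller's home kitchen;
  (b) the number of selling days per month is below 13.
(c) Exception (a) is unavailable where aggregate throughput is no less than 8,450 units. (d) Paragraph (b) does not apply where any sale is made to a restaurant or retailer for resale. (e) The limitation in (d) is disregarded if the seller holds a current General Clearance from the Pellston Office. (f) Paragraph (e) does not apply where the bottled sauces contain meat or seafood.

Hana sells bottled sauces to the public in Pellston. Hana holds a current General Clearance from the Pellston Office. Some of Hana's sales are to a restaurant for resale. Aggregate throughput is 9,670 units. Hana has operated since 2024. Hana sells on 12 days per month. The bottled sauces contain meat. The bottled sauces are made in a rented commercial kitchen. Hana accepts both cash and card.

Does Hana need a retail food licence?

Exception (a) fails — the bottled sauces are made in a commercial kitchen, not a home kitchen.
All of (b)'s requirements are met (the number of selling days per month is 12, below the 13 limit). However, paragraphs (d)–(f) must be considered: (d) operates against (b): some sales are to a restaurant for resale. (e) applies (a current General Clearance is held), but is displaced by (f): (f) is engaged — the bottled sauces contain meat. Exception (b) does not apply.
No exception applies. The general rule governs.

Yes — Hana must hold a retail food licence.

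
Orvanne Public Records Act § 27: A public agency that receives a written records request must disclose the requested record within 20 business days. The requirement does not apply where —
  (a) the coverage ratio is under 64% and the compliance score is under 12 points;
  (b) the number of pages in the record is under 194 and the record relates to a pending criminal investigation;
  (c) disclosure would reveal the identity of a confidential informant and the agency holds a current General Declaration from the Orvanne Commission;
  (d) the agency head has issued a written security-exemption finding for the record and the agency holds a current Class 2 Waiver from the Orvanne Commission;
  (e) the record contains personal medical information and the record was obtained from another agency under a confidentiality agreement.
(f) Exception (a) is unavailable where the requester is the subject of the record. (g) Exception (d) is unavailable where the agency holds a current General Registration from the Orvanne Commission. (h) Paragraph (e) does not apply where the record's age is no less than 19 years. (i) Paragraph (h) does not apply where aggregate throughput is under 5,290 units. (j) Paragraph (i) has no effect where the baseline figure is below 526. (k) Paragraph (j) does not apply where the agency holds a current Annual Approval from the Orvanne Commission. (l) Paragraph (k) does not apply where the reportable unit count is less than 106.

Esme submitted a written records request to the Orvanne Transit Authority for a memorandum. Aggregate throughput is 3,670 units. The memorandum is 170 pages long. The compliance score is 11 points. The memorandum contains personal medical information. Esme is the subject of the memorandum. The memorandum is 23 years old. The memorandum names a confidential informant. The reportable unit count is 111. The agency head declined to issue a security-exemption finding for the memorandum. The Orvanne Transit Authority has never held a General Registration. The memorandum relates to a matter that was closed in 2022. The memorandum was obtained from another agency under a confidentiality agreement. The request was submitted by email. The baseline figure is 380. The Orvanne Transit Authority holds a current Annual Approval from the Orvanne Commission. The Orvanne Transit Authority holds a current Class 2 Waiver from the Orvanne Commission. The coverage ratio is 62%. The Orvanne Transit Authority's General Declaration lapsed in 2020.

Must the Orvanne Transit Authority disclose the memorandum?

All of (a)'s requirements are met (the coverage ratio is 62%, under the 64% limit; the compliance score is 11 points, under the 12 points limit). But: (f) operates — Esme is the subject of the memorandum. So (a) is unavailable.
Exception (b) requires that the record relates to a pending criminal investigation; but the memorandum relates to a closed matter, so (b) is unavailable.
Exception (c) does not apply: the General Declaration is not current.
Exception (d) requires that the agency head has issued a written security-exemption finding for the record; but the agency head declined to issue a security-exemption finding, so (d) is unavailable.
Exception (e)'s conditions are all satisfied: the memorandum contains personal medical information; the memorandum was obtained under a confidentiality agreement. Considering the limiting provisions: (h) operates (the record's age is 23 years, meeting the 19 years threshold), but is overridden by (i): (i) operates — aggregate throughput is 3,670 units, under the 5,290 units limit. (j) is triggered (the baseline figure is 380, below the 526 limit), but yields to (k): (k) operates against (j): a current Annual Approval is held. (l), which would lift (k), is not triggered — the reportable unit count is 111, not less than 106. So (e) applies.

No — exception (e) applies; the Orvanne Transit Authority is not required to disclose the memorandum.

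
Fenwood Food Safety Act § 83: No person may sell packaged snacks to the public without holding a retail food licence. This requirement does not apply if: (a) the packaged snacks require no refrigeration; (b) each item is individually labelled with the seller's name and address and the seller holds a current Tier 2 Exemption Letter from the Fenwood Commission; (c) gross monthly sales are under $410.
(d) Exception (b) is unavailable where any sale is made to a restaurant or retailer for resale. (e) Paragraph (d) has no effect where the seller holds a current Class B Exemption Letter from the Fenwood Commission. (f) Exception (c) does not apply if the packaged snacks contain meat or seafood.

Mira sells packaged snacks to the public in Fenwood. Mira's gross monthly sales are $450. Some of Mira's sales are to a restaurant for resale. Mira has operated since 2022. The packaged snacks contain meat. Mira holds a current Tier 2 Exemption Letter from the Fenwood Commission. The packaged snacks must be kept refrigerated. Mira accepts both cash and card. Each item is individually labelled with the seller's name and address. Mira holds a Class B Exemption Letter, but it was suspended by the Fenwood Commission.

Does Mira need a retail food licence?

Exception (a) requires that the packaged snacks require no refrigeration; but the packaged snacks require refrigeration, so (a) is unavailable.
Exception (b) is satisfied on its face — items are individually labelled; a current Tier 2 Exemption Letter is held. But: (d) operates against (b): some sales are to a restaurant for resale. (e) is inapplicable (the Class B Exemption Letter is not current), so (d) stands. Exception (b) does not apply.
Exception (c) does not apply: gross monthly sales are $450, not under $410.
No exception is made out. Mira falls within the general rule.

Yes — Mira must hold a retail food licence.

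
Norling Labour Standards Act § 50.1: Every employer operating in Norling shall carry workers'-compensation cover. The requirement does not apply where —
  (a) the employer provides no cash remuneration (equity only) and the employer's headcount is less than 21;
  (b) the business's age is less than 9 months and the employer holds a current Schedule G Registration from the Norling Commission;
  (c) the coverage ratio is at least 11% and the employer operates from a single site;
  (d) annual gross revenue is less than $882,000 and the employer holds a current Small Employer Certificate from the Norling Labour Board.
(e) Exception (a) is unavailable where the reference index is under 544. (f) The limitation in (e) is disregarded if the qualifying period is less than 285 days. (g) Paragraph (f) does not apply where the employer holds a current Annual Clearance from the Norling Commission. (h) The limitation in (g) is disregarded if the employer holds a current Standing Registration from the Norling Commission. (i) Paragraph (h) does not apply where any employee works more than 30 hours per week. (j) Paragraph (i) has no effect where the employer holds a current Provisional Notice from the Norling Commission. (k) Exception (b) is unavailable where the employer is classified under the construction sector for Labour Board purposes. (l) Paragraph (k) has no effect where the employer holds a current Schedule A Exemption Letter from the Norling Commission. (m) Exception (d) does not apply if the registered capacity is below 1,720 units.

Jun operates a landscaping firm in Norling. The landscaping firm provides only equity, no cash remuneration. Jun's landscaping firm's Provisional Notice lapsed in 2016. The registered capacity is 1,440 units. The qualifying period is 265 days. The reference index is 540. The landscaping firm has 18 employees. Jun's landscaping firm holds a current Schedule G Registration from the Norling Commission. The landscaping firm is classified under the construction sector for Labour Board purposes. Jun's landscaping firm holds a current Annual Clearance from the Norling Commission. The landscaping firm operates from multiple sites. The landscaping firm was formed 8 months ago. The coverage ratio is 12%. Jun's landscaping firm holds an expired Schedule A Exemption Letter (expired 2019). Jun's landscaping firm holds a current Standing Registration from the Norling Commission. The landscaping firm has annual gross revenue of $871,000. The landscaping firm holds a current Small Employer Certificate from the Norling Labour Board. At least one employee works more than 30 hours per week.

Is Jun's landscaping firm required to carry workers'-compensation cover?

Exception (a)'s conditions are all satisfied: remuneration is equity-only; the employer's headcount is 18, less than the 21 limit. Turning to paragraphs (e)–(j): (e) operates against (a): the reference index is 540, under the 544 limit. (f) would limit (e) — the qualifying period is 265 days, less than the 285 days limit — but (g) sets (f) aside: (g) operates — a current Annual Clearance is held. (h) would limit (g) — a current Standing Registration is held — but (i) sets (h) aside: (i) is triggered — at least one employee exceeds 30 hours/week. (j), which would lift (i), is not triggered — there is no Provisional Notice in force. (a) is therefore removed.
Exception (b)'s conditions are all satisfied: the business's age is 8 months, less than the 9 months limit; a current Schedule G Registration is held. But applying paragraphs (k)–(l): (k) is triggered — the landscaping firm is classified under the construction sector. (l), which would lift (k), does not operate here — the Schedule A Exemption Letter is not current. (b) is therefore removed.
Exception (c) requires that the employer operates from a single site; but the employer operates from multiple sites, so (c) is unavailable.
Exception (d) is satisfied on its face — annual gross revenue is $871,000, less than the $882,000 limit; a current Small Employer Certificate is held. However, paragraph (m) must be considered: (m) operates against (d): the registered capacity is 1,440 units, below the 1,720 units limit. So (d) is unavailable.
No exception is made out. Jun's landscaping firm falls within the general rule.

Yes — Jun's landscaping firm must carry workers'-compensation cover.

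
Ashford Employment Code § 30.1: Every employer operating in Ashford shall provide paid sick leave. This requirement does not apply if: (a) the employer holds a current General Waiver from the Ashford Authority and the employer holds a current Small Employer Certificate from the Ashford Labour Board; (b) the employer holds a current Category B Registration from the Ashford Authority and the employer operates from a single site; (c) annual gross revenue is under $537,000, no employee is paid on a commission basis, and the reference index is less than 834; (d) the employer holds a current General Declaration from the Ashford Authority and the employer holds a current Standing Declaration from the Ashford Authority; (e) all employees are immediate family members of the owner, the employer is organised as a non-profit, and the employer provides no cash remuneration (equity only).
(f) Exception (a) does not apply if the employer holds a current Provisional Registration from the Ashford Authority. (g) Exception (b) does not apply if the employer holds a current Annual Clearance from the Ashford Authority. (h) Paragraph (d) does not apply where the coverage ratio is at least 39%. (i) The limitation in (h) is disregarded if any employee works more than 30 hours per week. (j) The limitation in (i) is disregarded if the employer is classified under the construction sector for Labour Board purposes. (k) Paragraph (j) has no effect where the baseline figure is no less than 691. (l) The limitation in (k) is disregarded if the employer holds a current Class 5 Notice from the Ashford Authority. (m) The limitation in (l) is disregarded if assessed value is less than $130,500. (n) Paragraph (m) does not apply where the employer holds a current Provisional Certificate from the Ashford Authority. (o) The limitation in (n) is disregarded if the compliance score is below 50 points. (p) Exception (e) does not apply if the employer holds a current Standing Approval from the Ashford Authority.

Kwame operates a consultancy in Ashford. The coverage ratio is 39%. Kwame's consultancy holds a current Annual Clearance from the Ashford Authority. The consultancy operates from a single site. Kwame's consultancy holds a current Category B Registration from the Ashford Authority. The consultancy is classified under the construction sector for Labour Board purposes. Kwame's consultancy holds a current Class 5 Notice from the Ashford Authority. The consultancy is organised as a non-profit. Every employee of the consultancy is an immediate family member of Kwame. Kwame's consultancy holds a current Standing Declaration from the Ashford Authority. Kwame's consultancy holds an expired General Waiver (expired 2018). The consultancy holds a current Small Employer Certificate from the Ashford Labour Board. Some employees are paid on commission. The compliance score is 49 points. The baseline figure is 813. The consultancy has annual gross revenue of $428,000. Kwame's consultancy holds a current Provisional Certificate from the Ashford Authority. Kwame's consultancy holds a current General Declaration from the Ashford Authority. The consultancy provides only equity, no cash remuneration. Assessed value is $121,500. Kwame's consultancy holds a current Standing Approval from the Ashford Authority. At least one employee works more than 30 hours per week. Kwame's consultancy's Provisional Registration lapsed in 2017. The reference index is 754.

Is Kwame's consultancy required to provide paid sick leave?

Exception (a) fails — the General Waiver is not current.
Exception (b)'s conditions are all satisfied: a current Category B Registration is held; the employer operates from a single site. However, paragraph (g) must be considered: (g) operates against (b): a current Annual Clearance is held. (b) is therefore removed.
Exception (c) does not apply: some employees are paid on commission.
Exception (d): a current General Declaration is held; a current Standing Declaration is held — every condition holds. As to paragraphs (h)–(o): (h) would limit (d) — the coverage ratio is 39%, meeting the 39% threshold — but (i) sets (h) aside: (i) operates against (h): at least one employee exceeds 30 hours/week. (j) is engaged (the consultancy is classified under the construction sector), but is displaced by (k): (k) operates — the baseline figure is 813, meeting the 691 threshold. (l) is triggered (a current Class 5 Notice is held), but yields to (m): (m) operates against (l): assessed value is $121,500, less than the $130,500 limit. (n) would limit (m) — a current Provisional Certificate is held — but (o) sets (n) aside: (o) applies — the compliance score is 49 points, below the 50 points limit. (d) remains available.
Exception (e)'s conditions are all satisfied: every employee is an immediate family member; the employer is a non-profit; remuneration is equity-only. Turning to paragraph (p): (p) applies — a current Standing Approval is held. So (e) is unavailable.

No — exception (d) applies; Kwame's consultancy is not required to provide paid sick leave.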